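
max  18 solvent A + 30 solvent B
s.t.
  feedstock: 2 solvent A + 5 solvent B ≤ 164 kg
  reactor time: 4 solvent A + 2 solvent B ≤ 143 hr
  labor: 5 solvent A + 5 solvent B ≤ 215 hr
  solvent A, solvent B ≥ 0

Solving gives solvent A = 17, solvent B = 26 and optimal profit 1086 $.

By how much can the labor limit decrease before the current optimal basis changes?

Binding constraints: feedstock, labor. The basis is B = [[2,5],[5,5]] with det -15.
Per unit decrease in labor, x* moves by d = (-0.3333, 0.1333).
The basis stays optimal until solvent A reaches 0; allowable decrease = 51 hr.

51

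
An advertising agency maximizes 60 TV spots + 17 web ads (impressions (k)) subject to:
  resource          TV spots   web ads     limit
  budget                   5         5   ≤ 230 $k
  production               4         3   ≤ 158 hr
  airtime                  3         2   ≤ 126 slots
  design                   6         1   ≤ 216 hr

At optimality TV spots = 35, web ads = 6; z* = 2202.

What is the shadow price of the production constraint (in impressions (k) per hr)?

Binding: production and design. Non-binding: budget (25 unused), airtime (9 unused).
Slack constraints have shadow price 0 (complementary slackness).
From A_Bᵀ y = c: 4·y_production + 6·y_design = 60; 3·y_production + 1·y_design = 17.
→ y_production = 3 and y_design = 8.
Shadow price of production = 3.

3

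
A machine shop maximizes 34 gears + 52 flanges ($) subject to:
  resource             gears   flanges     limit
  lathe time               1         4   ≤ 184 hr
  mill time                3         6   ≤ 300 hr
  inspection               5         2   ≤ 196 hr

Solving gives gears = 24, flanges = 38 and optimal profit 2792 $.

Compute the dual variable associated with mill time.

At the optimum: lathe time uses 176 of 184 (slack = 8); mill time uses 300 of 300 (binding); inspection uses 196 of 196 (binding).
Since lathe time is not tight, its dual is 0.
From A_Bᵀ y = c: 3·y_mill time + 5·y_inspection = 34; 6·y_mill time + 2·y_inspection = 52.
This yields shadow prices y_mill time = 8, y_inspection = 2.
Shadow price of mill time = 8.

8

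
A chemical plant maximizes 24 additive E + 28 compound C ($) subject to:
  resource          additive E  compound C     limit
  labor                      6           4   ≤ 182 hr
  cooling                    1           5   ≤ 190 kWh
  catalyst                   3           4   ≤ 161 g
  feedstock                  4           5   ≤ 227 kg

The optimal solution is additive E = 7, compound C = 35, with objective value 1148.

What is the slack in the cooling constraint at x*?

8

cooling used = 1·7 + 5·35 = 182; slack = 190 − 182 = 8.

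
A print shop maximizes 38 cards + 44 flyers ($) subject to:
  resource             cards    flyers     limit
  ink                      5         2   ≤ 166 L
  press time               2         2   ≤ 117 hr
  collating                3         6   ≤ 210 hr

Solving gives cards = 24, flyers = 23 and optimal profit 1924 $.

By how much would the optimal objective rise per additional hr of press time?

Binding: ink and collating. Non-binding: press time (23 unused).
Since press time is not tight, its dual is 0.
Dual feasibility on the basic columns requires 5·y_ink + 3·y_collating = 38, 2·y_ink + 6·y_collating = 44.
Solving: y_ink = 4, y_collating = 6.
Shadow price of press time = 0.

0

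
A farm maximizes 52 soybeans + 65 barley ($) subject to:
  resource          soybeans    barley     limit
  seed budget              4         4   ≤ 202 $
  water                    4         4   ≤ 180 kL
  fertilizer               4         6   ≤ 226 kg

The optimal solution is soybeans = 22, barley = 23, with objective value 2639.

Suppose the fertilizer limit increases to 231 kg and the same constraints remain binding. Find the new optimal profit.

2671.5

Check each constraint at x*: seed budget 180/202 (slack 22); water 180/180 (tight); fertilizer 226/226 (tight).
Slack constraints have shadow price 0 (complementary slackness).
From A_Bᵀ y = c: 4·y_water + 4·y_fertilizer = 52; 4·y_water + 6·y_fertilizer = 65.
→ y_water = 6.5 and y_fertilizer = 6.5.
Δz = y_fertilizer·Δb = 6.5 × (5) = 32.5, so new z* = 2639 + 32.5 = 2671.5.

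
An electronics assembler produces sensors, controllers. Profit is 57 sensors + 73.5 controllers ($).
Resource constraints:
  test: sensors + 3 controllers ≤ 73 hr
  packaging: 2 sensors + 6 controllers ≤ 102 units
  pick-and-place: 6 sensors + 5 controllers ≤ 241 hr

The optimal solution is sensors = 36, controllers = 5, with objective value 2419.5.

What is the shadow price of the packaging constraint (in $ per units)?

6

Binding: packaging and pick-and-place. Non-binding: test (22 unused).
By complementary slackness, y = 0 for the non-binding constraint.
From A_Bᵀ y = c: 2·y_packaging + 6·y_pick-and-place = 57; 6·y_packaging + 5·y_pick-and-place = 73.5.
Solving: y_packaging = 6, y_pick-and-place = 7.5.
Shadow price of packaging = 6.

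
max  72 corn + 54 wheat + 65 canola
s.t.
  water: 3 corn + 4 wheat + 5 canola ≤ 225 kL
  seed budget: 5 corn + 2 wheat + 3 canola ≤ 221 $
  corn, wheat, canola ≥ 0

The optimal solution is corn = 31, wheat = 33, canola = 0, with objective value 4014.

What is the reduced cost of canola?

At the optimum: water uses 225 of 225 (binding); seed budget uses 221 of 221 (binding).
Dual feasibility on the basic columns requires 3·y_water + 5·y_seed budget = 72, 4·y_water + 2·y_seed budget = 54.
This yields shadow prices y_water = 9, y_seed budget = 9.
Reduced cost of canola: c₃ − yᵀa₃ = 65 − (9·5 + 9·3) = 65 − 72 = -7.

-7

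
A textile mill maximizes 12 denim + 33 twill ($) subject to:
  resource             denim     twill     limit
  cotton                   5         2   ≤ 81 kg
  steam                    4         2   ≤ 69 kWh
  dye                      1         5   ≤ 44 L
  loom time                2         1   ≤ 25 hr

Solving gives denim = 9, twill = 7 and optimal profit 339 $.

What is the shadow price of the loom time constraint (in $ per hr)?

3

Binding: dye and loom time. Non-binding: cotton (22 unused), steam (19 unused).
Since cotton, steam are not tight, their duals are 0.
The binding rows give the dual system: 1·y_dye + 2·y_loom time = 12 and 5·y_dye + 1·y_loom time = 33.
→ y_dye = 6 and y_loom time = 3.
Shadow price of loom time = 3.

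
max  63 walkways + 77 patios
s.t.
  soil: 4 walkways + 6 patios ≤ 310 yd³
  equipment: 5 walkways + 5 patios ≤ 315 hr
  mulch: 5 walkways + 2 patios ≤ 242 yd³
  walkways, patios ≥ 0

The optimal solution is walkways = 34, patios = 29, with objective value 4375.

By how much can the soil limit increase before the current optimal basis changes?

68

Binding constraints: soil, equipment. The basis is B = [[4,6],[5,5]] with det -10.
Per unit increase in soil, x* moves by d = (-0.5, 0.5).
The basis stays optimal until walkways reaches 0; allowable increase = 68 yd³.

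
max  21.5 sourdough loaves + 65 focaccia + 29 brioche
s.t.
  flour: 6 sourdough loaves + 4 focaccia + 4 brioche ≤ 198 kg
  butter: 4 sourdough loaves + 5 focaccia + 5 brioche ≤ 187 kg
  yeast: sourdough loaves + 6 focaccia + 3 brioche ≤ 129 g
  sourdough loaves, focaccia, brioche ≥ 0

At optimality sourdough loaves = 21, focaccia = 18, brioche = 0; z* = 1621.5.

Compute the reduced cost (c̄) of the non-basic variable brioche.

At the optimum: flour uses 198 of 198 (binding); butter uses 174 of 187 (slack = 13); yeast uses 129 of 129 (binding).
By complementary slackness, y = 0 for the non-binding constraint.
The binding rows give the dual system: 6·y_flour + 1·y_yeast = 21.5 and 4·y_flour + 6·y_yeast = 65.
→ y_flour = 2 and y_yeast = 9.5.
Reduced cost of brioche: c₃ − yᵀa₃ = 29 − (2·4 + 9.5·3) = 29 − 36.5 = -7.5.

-7.5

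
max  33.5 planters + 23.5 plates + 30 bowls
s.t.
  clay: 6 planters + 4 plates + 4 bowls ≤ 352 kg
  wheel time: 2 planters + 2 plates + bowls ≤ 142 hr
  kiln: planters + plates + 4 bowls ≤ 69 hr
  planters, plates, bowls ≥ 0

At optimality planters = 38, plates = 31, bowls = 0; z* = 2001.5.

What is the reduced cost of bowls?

-4

At the optimum: clay uses 352 of 352 (binding); wheel time uses 138 of 142 (slack = 4); kiln uses 69 of 69 (binding).
Slack constraints have shadow price 0 (complementary slackness).
Dual feasibility on the basic columns requires 6·y_clay + 1·y_kiln = 33.5, 4·y_clay + 1·y_kiln = 23.5.
This yields shadow prices y_clay = 5, y_kiln = 3.5.
Reduced cost of bowls: c₃ − yᵀa₃ = 30 − (5·4 + 3.5·4) = 30 − 34 = -4.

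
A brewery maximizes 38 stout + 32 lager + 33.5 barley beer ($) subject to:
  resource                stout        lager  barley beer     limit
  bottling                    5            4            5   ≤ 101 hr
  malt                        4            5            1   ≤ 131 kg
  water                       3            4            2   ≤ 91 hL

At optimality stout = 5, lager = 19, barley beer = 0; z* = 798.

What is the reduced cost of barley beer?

-3.5

Check each constraint at x*: bottling 101/101 (tight); malt 115/131 (slack 16); water 91/91 (tight).
Slack constraints have shadow price 0 (complementary slackness).
Dual feasibility on the basic columns requires 5·y_bottling + 3·y_water = 38, 4·y_bottling + 4·y_water = 32.
This yields shadow prices y_bottling = 7, y_water = 1.
Reduced cost of barley beer: c₃ − yᵀa₃ = 33.5 − (7·5 + 1·2) = 33.5 − 37 = -3.5.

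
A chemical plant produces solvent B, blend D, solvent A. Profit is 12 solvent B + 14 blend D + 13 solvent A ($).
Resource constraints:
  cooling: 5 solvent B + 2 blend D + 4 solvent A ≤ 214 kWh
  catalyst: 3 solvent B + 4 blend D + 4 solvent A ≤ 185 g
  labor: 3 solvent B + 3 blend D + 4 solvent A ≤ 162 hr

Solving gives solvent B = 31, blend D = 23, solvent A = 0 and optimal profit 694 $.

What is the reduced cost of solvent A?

Check each constraint at x*: cooling 201/214 (slack 13); catalyst 185/185 (tight); labor 162/162 (tight).
Since cooling is not tight, its dual is 0.
The binding rows give the dual system: 3·y_catalyst + 3·y_labor = 12 and 4·y_catalyst + 3·y_labor = 14.
Solving: y_catalyst = 2, y_labor = 2.
Reduced cost of solvent A: c₃ − yᵀa₃ = 13 − (2·4 + 2·4) = 13 − 16 = -3.

-3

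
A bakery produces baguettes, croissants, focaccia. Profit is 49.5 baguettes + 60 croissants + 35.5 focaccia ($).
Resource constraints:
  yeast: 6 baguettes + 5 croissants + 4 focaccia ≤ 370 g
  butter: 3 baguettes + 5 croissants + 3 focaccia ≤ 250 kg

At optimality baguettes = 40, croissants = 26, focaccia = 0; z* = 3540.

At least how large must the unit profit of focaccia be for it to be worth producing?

Check each constraint at x*: yeast 370/370 (tight); butter 250/250 (tight).
The binding rows give the dual system: 6·y_yeast + 3·y_butter = 49.5 and 5·y_yeast + 5·y_butter = 60.
Solving: y_yeast = 4.5, y_butter = 7.5.
focaccia enters the basis when its profit ≥ yᵀa₃ = 4.5·4 + 7.5·3 = 40.5.

40.5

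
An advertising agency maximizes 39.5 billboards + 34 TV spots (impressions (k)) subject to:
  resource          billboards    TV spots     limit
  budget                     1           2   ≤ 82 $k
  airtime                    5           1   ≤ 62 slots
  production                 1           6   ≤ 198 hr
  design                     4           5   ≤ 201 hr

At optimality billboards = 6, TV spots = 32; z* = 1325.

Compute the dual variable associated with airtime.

At the optimum: budget uses 70 of 82 (slack = 12); airtime uses 62 of 62 (binding); production uses 198 of 198 (binding); design uses 184 of 201 (slack = 17).
Slack constraints have shadow price 0 (complementary slackness).
The binding rows give the dual system: 5·y_airtime + 1·y_production = 39.5 and 1·y_airtime + 6·y_production = 34.
→ y_airtime = 7 and y_production = 4.5.
Shadow price of airtime = 7.

7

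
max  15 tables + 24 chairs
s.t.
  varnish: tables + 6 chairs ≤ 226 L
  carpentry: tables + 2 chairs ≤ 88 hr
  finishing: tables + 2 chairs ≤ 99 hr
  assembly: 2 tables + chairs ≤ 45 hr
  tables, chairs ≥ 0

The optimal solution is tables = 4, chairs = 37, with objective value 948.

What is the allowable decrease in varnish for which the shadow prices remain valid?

Binding constraints: varnish, assembly. The basis is B = [[1,6],[2,1]] with det -11.
Per unit decrease in varnish, x* moves by d = (0.0909, -0.1818).
The basis stays optimal until chairs reaches 0; allowable decrease = 203.5 L.

203.5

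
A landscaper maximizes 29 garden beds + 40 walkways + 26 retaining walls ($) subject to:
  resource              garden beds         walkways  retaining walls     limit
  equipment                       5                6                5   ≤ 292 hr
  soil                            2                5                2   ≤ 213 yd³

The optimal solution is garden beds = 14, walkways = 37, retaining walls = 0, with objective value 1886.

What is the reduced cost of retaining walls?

-3

At the optimum: equipment uses 292 of 292 (binding); soil uses 213 of 213 (binding).
Dual feasibility on the basic columns requires 5·y_equipment + 2·y_soil = 29, 6·y_equipment + 5·y_soil = 40.
→ y_equipment = 5 and y_soil = 2.
Reduced cost of retaining walls: c₃ − yᵀa₃ = 26 − (5·5 + 2·2) = 26 − 29 = -3.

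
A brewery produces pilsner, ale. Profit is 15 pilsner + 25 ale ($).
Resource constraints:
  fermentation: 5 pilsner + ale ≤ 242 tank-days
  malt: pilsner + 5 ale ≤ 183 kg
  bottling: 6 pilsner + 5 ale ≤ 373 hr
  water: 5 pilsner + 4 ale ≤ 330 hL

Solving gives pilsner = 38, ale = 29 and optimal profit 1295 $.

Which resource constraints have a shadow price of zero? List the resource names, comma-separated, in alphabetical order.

fermentation: 219/242 (slack 23)
malt: 183/183 (binding)
bottling: 373/373 (binding)
water: 306/330 (slack 24)
By complementary slackness, a constraint with positive slack has shadow price 0 → fermentation, water.

fermentation, water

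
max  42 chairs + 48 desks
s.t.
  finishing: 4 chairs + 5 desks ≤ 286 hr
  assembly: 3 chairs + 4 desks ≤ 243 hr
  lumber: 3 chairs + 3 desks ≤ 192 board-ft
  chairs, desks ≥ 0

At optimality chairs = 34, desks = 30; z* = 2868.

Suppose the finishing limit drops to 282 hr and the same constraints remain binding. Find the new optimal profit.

Check each constraint at x*: finishing 286/286 (tight); assembly 222/243 (slack 21); lumber 192/192 (tight).
Since assembly is not tight, its dual is 0.
Dual feasibility on the basic columns requires 4·y_finishing + 3·y_lumber = 42, 5·y_finishing + 3·y_lumber = 48.
→ y_finishing = 6 and y_lumber = 6.
Δz = y_finishing·Δb = 6 × (-4) = -24, so new z* = 2868 − 24 = 2844.

2844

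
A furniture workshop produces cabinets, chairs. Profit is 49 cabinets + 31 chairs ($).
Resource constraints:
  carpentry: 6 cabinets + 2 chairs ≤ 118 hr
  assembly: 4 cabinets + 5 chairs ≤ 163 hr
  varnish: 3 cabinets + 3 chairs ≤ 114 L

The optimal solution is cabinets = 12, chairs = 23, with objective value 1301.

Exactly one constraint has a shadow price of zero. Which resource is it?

varnish

carpentry: 118/118 (binding)
assembly: 163/163 (binding)
varnish: 105/114 (slack 9)
By complementary slackness, a constraint with positive slack has shadow price 0 → varnish.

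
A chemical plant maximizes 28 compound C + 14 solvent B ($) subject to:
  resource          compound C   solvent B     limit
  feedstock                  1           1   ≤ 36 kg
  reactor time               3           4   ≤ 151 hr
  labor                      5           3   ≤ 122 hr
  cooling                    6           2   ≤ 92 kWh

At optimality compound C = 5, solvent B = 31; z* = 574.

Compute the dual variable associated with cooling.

3.5

At the optimum: feedstock uses 36 of 36 (binding); reactor time uses 139 of 151 (slack = 12); labor uses 118 of 122 (slack = 4); cooling uses 92 of 92 (binding).
Slack constraints have shadow price 0 (complementary slackness).
The binding rows give the dual system: 1·y_feedstock + 6·y_cooling = 28 and 1·y_feedstock + 2·y_cooling = 14.
Solving: y_feedstock = 7, y_cooling = 3.5.
Shadow price of cooling = 3.5.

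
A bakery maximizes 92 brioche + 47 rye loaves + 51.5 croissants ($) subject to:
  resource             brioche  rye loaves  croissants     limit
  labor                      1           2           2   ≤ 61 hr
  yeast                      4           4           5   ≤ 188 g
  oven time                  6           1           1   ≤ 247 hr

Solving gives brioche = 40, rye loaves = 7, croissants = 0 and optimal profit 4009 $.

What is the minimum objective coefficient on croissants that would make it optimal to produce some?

Binding: yeast and oven time. Non-binding: labor (7 unused).
Slack constraints have shadow price 0 (complementary slackness).
Dual feasibility on the basic columns requires 4·y_yeast + 6·y_oven time = 92, 4·y_yeast + 1·y_oven time = 47.
This yields shadow prices y_yeast = 9.5, y_oven time = 9.
croissants enters the basis when its profit ≥ yᵀa₃ = 9.5·5 + 9·1 = 56.5.

56.5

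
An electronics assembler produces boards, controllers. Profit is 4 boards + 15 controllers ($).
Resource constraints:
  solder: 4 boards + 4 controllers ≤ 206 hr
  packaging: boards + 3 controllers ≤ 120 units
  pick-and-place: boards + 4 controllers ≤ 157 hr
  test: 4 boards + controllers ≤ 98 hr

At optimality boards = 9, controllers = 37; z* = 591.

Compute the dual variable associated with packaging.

1

At the optimum: solder uses 184 of 206 (slack = 22); packaging uses 120 of 120 (binding); pick-and-place uses 157 of 157 (binding); test uses 73 of 98 (slack = 25).
Since solder, test are not tight, their duals are 0.
From A_Bᵀ y = c: 1·y_packaging + 1·y_pick-and-place = 4; 3·y_packaging + 4·y_pick-and-place = 15.
This yields shadow prices y_packaging = 1, y_pick-and-place = 3.
Shadow price of packaging = 1.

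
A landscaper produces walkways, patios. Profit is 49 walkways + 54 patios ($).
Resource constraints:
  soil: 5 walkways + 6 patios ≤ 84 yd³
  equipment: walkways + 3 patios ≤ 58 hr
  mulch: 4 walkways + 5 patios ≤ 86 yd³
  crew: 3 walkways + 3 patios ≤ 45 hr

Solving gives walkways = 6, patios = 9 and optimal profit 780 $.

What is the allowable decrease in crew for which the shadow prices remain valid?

3

Binding constraints: soil, crew. The basis is B = [[5,6],[3,3]] with det -3.
Per unit decrease in crew, x* moves by d = (-2, 1.6667).
The basis stays optimal until walkways reaches 0; allowable decrease = 3 hr.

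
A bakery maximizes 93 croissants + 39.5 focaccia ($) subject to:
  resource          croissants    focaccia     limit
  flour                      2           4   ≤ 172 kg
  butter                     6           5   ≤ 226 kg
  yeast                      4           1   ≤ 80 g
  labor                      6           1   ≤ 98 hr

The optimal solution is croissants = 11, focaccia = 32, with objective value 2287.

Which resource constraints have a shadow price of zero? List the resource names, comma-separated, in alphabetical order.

flour: 150/172 (slack 22)
butter: 226/226 (binding)
yeast: 76/80 (slack 4)
labor: 98/98 (binding)
By complementary slackness, a constraint with positive slack has shadow price 0 → flour, yeast.

flour, yeast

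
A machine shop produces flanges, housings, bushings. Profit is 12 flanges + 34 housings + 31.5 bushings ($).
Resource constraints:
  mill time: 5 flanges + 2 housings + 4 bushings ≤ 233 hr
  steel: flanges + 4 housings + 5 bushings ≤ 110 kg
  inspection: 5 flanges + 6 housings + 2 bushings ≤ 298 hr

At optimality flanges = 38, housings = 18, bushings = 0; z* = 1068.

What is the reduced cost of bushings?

-5.5

At the optimum: mill time uses 226 of 233 (slack = 7); steel uses 110 of 110 (binding); inspection uses 298 of 298 (binding).
Slack constraints have shadow price 0 (complementary slackness).
The binding rows give the dual system: 1·y_steel + 5·y_inspection = 12 and 4·y_steel + 6·y_inspection = 34.
→ y_steel = 7 and y_inspection = 1.
Reduced cost of bushings: c₃ − yᵀa₃ = 31.5 − (7·5 + 1·2) = 31.5 − 37 = -5.5.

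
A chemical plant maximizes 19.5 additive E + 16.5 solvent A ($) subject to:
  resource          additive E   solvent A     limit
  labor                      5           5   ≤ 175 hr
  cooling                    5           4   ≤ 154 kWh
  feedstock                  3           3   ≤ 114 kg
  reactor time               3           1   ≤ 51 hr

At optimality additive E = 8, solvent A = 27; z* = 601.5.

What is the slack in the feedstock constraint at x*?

9

feedstock used = 3·8 + 3·27 = 105; slack = 114 − 105 = 9.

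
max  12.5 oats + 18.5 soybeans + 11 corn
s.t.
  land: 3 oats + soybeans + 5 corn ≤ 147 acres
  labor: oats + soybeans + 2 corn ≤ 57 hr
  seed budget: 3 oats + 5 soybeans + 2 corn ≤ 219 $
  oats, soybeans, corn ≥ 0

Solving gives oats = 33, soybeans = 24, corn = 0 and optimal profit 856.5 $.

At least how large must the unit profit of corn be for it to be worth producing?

Binding: labor and seed budget. Non-binding: land (24 unused).
By complementary slackness, y = 0 for the non-binding constraint.
The binding rows give the dual system: 1·y_labor + 3·y_seed budget = 12.5 and 1·y_labor + 5·y_seed budget = 18.5.
Solving: y_labor = 3.5, y_seed budget = 3.
corn enters the basis when its profit ≥ yᵀa₃ = 3.5·2 + 3·2 = 13.

13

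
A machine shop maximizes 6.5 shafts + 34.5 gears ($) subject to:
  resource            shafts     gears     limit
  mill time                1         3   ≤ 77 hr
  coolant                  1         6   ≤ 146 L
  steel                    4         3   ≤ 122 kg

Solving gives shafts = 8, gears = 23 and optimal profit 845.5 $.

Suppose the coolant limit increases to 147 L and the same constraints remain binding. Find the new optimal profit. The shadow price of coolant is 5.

850.5

Δb = 1, so new z* = 845.5 + (5)·(1) = 845.5 + 5 = 850.5.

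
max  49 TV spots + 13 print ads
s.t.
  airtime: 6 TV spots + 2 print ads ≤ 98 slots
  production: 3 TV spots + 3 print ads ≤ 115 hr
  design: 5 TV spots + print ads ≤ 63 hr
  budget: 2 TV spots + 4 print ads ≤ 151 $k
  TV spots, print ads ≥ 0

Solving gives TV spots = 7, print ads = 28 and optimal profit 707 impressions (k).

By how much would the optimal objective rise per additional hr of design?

Binding: airtime and design. Non-binding: production (10 unused), budget (25 unused).
Slack constraints have shadow price 0 (complementary slackness).
Dual feasibility on the basic columns requires 6·y_airtime + 5·y_design = 49, 2·y_airtime + 1·y_design = 13.
→ y_airtime = 4 and y_design = 5.
Shadow price of design = 5.

5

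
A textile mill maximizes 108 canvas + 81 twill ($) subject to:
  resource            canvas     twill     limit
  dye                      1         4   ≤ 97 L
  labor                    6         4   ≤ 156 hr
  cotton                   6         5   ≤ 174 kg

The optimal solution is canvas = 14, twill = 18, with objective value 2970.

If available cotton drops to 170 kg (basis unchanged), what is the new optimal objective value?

2934

At the optimum: dye uses 86 of 97 (slack = 11); labor uses 156 of 156 (binding); cotton uses 174 of 174 (binding).
Since dye is not tight, its dual is 0.
From A_Bᵀ y = c: 6·y_labor + 6·y_cotton = 108; 4·y_labor + 5·y_cotton = 81.
Solving: y_labor = 9, y_cotton = 9.
Δz = y_cotton·Δb = 9 × (-4) = -36, so new z* = 2970 − 36 = 2934.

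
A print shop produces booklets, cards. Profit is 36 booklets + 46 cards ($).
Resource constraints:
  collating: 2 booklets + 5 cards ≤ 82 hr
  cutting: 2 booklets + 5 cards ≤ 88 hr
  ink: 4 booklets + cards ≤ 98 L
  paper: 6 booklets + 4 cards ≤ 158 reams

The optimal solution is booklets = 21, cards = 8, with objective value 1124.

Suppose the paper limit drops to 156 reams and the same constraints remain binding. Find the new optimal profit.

1116

At the optimum: collating uses 82 of 82 (binding); cutting uses 82 of 88 (slack = 6); ink uses 92 of 98 (slack = 6); paper uses 158 of 158 (binding).
Since cutting, ink are not tight, their duals are 0.
From A_Bᵀ y = c: 2·y_collating + 6·y_paper = 36; 5·y_collating + 4·y_paper = 46.
Solving: y_collating = 6, y_paper = 4.
Δz = y_paper·Δb = 4 × (-2) = -8, so new z* = 1124 − 8 = 1116.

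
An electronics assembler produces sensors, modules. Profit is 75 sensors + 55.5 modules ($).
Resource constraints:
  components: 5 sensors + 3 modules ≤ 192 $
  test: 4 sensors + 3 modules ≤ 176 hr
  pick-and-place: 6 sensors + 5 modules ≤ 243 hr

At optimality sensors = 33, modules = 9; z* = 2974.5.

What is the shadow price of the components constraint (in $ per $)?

Check each constraint at x*: components 192/192 (tight); test 159/176 (slack 17); pick-and-place 243/243 (tight).
Slack constraints have shadow price 0 (complementary slackness).
Dual feasibility on the basic columns requires 5·y_components + 6·y_pick-and-place = 75, 3·y_components + 5·y_pick-and-place = 55.5.
This yields shadow prices y_components = 6, y_pick-and-place = 7.5.
Shadow price of components = 6.

6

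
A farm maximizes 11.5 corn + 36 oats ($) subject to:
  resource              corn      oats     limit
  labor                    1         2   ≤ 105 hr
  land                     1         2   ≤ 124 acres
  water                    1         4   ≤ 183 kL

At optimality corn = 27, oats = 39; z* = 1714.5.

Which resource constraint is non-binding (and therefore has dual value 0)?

land

labor: 105/105 (binding)
land: 105/124 (slack 19)
water: 183/183 (binding)
By complementary slackness, a constraint with positive slack has shadow price 0 → land.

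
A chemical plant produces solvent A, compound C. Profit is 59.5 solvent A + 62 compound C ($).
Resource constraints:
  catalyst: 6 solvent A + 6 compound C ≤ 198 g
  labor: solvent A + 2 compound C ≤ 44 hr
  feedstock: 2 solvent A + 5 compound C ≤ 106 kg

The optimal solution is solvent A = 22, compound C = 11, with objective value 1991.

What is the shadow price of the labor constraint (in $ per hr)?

2.5

Binding: catalyst and labor. Non-binding: feedstock (7 unused).
By complementary slackness, y = 0 for the non-binding constraint.
From A_Bᵀ y = c: 6·y_catalyst + 1·y_labor = 59.5; 6·y_catalyst + 2·y_labor = 62.
→ y_catalyst = 9.5 and y_labor = 2.5.
Shadow price of labor = 2.5.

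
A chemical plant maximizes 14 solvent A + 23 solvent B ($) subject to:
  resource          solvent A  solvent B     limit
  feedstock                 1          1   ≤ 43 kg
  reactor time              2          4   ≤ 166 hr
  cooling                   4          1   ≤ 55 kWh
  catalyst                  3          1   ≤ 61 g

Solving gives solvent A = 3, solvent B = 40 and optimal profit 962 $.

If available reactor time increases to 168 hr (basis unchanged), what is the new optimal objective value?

Check each constraint at x*: feedstock 43/43 (tight); reactor time 166/166 (tight); cooling 52/55 (slack 3); catalyst 49/61 (slack 12).
Since cooling, catalyst are not tight, their duals are 0.
The binding rows give the dual system: 1·y_feedstock + 2·y_reactor time = 14 and 1·y_feedstock + 4·y_reactor time = 23.
Solving: y_feedstock = 5, y_reactor time = 4.5.
Δz = y_reactor time·Δb = 4.5 × (2) = 9, so new z* = 962 + 9 = 971.

971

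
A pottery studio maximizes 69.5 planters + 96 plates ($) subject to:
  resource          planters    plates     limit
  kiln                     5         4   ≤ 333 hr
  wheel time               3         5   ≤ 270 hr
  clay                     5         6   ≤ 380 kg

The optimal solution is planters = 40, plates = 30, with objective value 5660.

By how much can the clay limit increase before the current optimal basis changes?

7

Binding constraints: wheel time, clay. The basis is B = [[3,5],[5,6]] with det -7.
Per unit increase in clay, x* moves by d = (0.7143, -0.4286).
The basis stays optimal until kiln becomes binding; allowable increase = 7 kg.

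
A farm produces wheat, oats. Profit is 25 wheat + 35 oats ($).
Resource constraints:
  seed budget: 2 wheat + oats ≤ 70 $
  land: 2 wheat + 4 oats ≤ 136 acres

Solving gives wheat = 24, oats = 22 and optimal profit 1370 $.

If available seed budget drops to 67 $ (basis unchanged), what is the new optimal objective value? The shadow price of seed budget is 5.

Δb = -3, so new z* = 1370 + (5)·(-3) = 1370 − 15 = 1355.

1355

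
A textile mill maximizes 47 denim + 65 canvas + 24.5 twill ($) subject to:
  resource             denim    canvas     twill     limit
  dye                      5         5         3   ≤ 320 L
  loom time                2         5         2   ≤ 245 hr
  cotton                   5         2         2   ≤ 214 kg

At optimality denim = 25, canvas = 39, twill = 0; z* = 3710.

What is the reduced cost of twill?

-8.5

At the optimum: dye uses 320 of 320 (binding); loom time uses 245 of 245 (binding); cotton uses 203 of 214 (slack = 11).
Since cotton is not tight, its dual is 0.
The binding rows give the dual system: 5·y_dye + 2·y_loom time = 47 and 5·y_dye + 5·y_loom time = 65.
→ y_dye = 7 and y_loom time = 6.
Reduced cost of twill: c₃ − yᵀa₃ = 24.5 − (7·3 + 6·2) = 24.5 − 33 = -8.5.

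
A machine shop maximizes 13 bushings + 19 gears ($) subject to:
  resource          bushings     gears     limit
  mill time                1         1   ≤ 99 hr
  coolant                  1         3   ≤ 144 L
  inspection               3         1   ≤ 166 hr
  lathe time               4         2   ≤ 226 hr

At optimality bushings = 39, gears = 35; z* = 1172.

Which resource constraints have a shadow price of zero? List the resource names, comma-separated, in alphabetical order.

inspection, mill time

mill time: 74/99 (slack 25)
coolant: 144/144 (binding)
inspection: 152/166 (slack 14)
lathe time: 226/226 (binding)
By complementary slackness, a constraint with positive slack has shadow price 0 → inspection, mill time.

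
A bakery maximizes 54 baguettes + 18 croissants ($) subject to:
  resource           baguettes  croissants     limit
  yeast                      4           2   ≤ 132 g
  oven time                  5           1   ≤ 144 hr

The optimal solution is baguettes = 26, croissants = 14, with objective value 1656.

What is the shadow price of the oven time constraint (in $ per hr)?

Both yeast and oven time are binding at x*.
The binding rows give the dual system: 4·y_yeast + 5·y_oven time = 54 and 2·y_yeast + 1·y_oven time = 18.
→ y_yeast = 6 and y_oven time = 6.
Shadow price of oven time = 6.

6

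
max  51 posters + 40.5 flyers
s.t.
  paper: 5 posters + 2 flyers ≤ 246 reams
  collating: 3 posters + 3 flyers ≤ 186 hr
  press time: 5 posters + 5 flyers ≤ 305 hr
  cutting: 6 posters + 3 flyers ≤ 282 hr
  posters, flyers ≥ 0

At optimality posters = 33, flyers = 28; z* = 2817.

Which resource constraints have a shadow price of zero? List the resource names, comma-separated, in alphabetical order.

paper: 221/246 (slack 25)
collating: 183/186 (slack 3)
press time: 305/305 (binding)
cutting: 282/282 (binding)
By complementary slackness, a constraint with positive slack has shadow price 0 → collating, paper.

collating, paper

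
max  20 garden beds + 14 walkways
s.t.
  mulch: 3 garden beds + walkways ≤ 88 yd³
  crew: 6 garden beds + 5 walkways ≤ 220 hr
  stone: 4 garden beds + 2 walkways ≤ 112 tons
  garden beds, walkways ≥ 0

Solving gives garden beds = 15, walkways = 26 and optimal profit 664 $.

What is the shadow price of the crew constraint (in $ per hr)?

2

Check each constraint at x*: mulch 71/88 (slack 17); crew 220/220 (tight); stone 112/112 (tight).
Slack constraints have shadow price 0 (complementary slackness).
Dual feasibility on the basic columns requires 6·y_crew + 4·y_stone = 20, 5·y_crew + 2·y_stone = 14.
→ y_crew = 2 and y_stone = 2.
Shadow price of crew = 2.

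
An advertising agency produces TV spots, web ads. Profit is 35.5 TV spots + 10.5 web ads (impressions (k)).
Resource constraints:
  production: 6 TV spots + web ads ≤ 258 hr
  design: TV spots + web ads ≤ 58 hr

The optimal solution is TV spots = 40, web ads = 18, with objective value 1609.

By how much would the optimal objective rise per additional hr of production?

5

Both production and design are binding at x*.
The binding rows give the dual system: 6·y_production + 1·y_design = 35.5 and 1·y_production + 1·y_design = 10.5.
→ y_production = 5 and y_design = 5.5.
Shadow price of production = 5.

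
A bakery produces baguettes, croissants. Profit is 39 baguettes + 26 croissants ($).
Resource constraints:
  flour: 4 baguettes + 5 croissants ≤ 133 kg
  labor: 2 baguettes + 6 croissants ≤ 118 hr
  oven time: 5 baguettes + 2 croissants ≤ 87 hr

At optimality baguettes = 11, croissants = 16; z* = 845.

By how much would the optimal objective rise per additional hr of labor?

Binding: labor and oven time. Non-binding: flour (9 unused).
By complementary slackness, y = 0 for the non-binding constraint.
Dual feasibility on the basic columns requires 2·y_labor + 5·y_oven time = 39, 6·y_labor + 2·y_oven time = 26.
Solving: y_labor = 2, y_oven time = 7.
Shadow price of labor = 2.

2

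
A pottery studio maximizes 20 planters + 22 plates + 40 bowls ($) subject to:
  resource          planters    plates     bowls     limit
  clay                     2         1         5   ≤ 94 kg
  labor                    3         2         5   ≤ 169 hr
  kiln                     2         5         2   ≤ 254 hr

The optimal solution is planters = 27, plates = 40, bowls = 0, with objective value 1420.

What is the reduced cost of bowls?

-1

Check each constraint at x*: clay 94/94 (tight); labor 161/169 (slack 8); kiln 254/254 (tight).
By complementary slackness, y = 0 for the non-binding constraint.
Dual feasibility on the basic columns requires 2·y_clay + 2·y_kiln = 20, 1·y_clay + 5·y_kiln = 22.
→ y_clay = 7 and y_kiln = 3.
Reduced cost of bowls: c₃ − yᵀa₃ = 40 − (7·5 + 3·2) = 40 − 41 = -1.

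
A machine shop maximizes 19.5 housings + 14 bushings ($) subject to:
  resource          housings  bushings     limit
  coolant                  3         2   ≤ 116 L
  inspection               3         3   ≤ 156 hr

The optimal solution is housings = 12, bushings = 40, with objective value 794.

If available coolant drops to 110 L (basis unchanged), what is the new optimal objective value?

761

Both coolant and inspection are binding at x*.
Dual feasibility on the basic columns requires 3·y_coolant + 3·y_inspection = 19.5, 2·y_coolant + 3·y_inspection = 14.
Solving: y_coolant = 5.5, y_inspection = 1.
Δz = y_coolant·Δb = 5.5 × (-6) = -33, so new z* = 794 − 33 = 761.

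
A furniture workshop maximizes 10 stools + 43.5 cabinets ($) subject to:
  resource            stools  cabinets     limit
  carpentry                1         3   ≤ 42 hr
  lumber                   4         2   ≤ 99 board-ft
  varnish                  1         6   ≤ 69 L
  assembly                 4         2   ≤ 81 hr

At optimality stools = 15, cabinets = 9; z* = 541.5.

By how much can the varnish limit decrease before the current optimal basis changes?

Binding constraints: carpentry, varnish. The basis is B = [[1,3],[1,6]] with det 3.
Per unit decrease in varnish, x* moves by d = (1, -0.3333).
The basis stays optimal until assembly becomes binding; allowable decrease = 0.9 L.

0.9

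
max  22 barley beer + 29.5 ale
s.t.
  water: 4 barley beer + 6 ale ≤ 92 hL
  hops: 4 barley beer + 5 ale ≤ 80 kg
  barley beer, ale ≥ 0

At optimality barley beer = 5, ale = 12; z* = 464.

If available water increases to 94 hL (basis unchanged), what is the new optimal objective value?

468

Both water and hops are binding at x*.
Dual feasibility on the basic columns requires 4·y_water + 4·y_hops = 22, 6·y_water + 5·y_hops = 29.5.
Solving: y_water = 2, y_hops = 3.5.
Δz = y_water·Δb = 2 × (2) = 4, so new z* = 464 + 4 = 468.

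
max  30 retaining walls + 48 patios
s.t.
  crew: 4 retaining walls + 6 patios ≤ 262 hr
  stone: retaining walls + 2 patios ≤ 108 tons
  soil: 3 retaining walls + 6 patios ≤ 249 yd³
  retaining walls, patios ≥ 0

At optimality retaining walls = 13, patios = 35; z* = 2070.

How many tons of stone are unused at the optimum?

stone used = 1·13 + 2·35 = 83; slack = 108 − 83 = 25.

25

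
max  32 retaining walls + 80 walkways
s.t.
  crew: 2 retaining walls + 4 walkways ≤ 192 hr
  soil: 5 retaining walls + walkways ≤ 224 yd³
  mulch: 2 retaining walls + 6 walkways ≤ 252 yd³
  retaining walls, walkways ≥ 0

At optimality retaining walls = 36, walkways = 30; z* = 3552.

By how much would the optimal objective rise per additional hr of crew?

8

Check each constraint at x*: crew 192/192 (tight); soil 210/224 (slack 14); mulch 252/252 (tight).
By complementary slackness, y = 0 for the non-binding constraint.
Dual feasibility on the basic columns requires 2·y_crew + 2·y_mulch = 32, 4·y_crew + 6·y_mulch = 80.
Solving: y_crew = 8, y_mulch = 8.
Shadow price of crew = 8.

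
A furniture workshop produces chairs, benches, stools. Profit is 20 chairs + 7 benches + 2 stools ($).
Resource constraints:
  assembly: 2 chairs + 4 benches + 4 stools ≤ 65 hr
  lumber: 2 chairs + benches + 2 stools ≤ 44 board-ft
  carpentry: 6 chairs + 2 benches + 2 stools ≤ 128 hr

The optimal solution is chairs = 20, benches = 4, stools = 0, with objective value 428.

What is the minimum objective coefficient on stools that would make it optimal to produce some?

Binding: lumber and carpentry. Non-binding: assembly (9 unused).
Slack constraints have shadow price 0 (complementary slackness).
The binding rows give the dual system: 2·y_lumber + 6·y_carpentry = 20 and 1·y_lumber + 2·y_carpentry = 7.
Solving: y_lumber = 1, y_carpentry = 3.
stools enters the basis when its profit ≥ yᵀa₃ = 1·2 + 3·2 = 8.

8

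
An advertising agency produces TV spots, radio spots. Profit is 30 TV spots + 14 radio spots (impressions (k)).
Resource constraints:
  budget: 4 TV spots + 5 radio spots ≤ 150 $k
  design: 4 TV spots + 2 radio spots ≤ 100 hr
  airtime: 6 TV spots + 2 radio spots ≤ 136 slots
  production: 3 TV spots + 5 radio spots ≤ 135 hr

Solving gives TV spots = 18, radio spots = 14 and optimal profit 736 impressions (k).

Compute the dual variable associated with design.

Binding: design and airtime. Non-binding: budget (8 unused), production (11 unused).
Since budget, production are not tight, their duals are 0.
Dual feasibility on the basic columns requires 4·y_design + 6·y_airtime = 30, 2·y_design + 2·y_airtime = 14.
Solving: y_design = 6, y_airtime = 1.
Shadow price of design = 6.

6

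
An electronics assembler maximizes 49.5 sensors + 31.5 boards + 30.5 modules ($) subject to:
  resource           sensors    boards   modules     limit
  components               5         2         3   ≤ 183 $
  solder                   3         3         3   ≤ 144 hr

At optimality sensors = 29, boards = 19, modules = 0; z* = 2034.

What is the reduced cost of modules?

At the optimum: components uses 183 of 183 (binding); solder uses 144 of 144 (binding).
The binding rows give the dual system: 5·y_components + 3·y_solder = 49.5 and 2·y_components + 3·y_solder = 31.5.
This yields shadow prices y_components = 6, y_solder = 6.5.
Reduced cost of modules: c₃ − yᵀa₃ = 30.5 − (6·3 + 6.5·3) = 30.5 − 37.5 = -7.

-7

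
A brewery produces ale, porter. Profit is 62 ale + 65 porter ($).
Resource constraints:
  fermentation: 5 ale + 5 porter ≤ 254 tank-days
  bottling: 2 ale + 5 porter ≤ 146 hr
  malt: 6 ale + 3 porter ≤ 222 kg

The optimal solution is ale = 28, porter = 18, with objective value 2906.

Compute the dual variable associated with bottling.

8.5

Binding: bottling and malt. Non-binding: fermentation (24 unused).
By complementary slackness, y = 0 for the non-binding constraint.
The binding rows give the dual system: 2·y_bottling + 6·y_malt = 62 and 5·y_bottling + 3·y_malt = 65.
Solving: y_bottling = 8.5, y_malt = 7.5.
Shadow price of bottling = 8.5.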